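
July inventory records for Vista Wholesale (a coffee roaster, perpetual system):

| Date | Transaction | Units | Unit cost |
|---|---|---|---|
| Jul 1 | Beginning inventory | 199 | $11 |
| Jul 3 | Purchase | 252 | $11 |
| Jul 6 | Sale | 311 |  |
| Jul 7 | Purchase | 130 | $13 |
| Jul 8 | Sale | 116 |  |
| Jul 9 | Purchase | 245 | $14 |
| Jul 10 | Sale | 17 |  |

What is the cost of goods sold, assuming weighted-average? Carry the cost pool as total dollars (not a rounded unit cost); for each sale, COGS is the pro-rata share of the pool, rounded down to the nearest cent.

COGS = $5,033.33

After Jul 1: 199 on hand, pool $2,189.00 (≈ $11.0000 each)
After Jul 3: 451 on hand, pool $4,961.00 (≈ $11.0000 each)
Jul 6, sell 311: 311/451 × $4,961.00 → $3,421.00
After Jul 7: 270 on hand, pool $3,230.00 (≈ $11.9630 each)
Jul 8, sell 116: 116/270 × $3,230.00 → $1,387.70
After Jul 9: 399 on hand, pool $5,272.30 (≈ $13.2138 each)
Jul 10, sell 17: 17/399 × $5,272.30 → $224.63
Total COGS = $3,421.00 + $1,387.70 + $224.63 = $5,033.33
Ending inventory (cost pool remaining) = $5,047.67
Check: goods available $10,081.00 = COGS $5,033.33 + ending $5,047.67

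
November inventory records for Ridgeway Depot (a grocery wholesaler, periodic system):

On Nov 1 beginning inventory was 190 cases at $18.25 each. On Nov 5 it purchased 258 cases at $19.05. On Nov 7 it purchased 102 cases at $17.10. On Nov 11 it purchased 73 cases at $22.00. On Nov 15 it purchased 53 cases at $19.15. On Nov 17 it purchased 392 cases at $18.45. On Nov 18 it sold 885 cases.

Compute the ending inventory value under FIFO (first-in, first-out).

Ending inventory = $3,376.35

Nov 18, 885 sold [FIFO — oldest first]: 190 @ $18.25 + 258 @ $19.05 + 102 @ $17.10 + 73 @ $22.00 + 53 @ $19.15 + 209 @ $18.45 = $16,603.60
Ending inventory: 183 @ $18.45 = $3,376.35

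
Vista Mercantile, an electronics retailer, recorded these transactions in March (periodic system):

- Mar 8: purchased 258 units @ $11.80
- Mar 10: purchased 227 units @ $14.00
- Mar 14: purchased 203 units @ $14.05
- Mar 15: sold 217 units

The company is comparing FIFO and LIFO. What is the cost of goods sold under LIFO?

COGS = $3,048.15

FIFO COGS: 217 @ $11.80 = $2,560.60
LIFO COGS: 203 @ $14.05 + 14 @ $14.00 = $3,048.15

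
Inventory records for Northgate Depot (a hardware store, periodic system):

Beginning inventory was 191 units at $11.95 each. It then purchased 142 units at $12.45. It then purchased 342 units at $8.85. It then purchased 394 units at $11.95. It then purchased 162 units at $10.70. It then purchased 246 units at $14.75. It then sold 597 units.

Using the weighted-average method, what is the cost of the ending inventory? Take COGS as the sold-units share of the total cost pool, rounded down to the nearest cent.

Ending inventory = $10,216.38

Sale 1, sell 597: 597/1477 × $17,147.25 → $6,930.87
Ending inventory (cost pool remaining) = $10,216.38
Check: goods available $17,147.25 = COGS $6,930.87 + ending $10,216.38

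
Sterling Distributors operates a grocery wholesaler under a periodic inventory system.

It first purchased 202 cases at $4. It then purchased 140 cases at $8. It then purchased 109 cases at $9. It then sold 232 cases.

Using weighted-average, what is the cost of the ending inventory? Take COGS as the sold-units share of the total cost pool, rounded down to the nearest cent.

Sale 1, sell 232: 232/451 × $2,909.00 → $1,496.42
Ending inventory (cost pool remaining) = $1,412.58
Check: goods available $2,909.00 = COGS $1,496.42 + ending $1,412.58

Ending inventory = $1,412.58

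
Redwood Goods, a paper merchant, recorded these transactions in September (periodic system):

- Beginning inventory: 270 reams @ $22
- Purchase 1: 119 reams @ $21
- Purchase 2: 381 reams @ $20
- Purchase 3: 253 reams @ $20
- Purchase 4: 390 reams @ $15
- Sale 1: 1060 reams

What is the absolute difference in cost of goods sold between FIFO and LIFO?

$2,388

FIFO COGS: 270 @ $22 + 119 @ $21 + 381 @ $20 + 253 @ $20 + 37 @ $15 = $21,674
LIFO COGS: 390 @ $15 + 253 @ $20 + 381 @ $20 + 36 @ $21 = $19,286
Difference = |$21,674 − $19,286| = $2,388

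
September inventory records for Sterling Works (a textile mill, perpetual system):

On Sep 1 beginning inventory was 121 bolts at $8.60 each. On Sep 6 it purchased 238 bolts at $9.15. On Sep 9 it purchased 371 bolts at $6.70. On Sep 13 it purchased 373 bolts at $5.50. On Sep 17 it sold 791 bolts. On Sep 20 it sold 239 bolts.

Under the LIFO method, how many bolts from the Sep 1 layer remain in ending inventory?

73

Sep 17, 791 sold [LIFO — newest first]: 373 @ $5.50 + 371 @ $6.70 + 47 @ $9.15 = $4,967.25
Sep 20, 239 sold [LIFO — newest first]: 191 @ $9.15 + 48 @ $8.60 = $2,160.45
Total COGS = $4,967.25 + $2,160.45 = $7,127.70
Ending inventory: 73 @ $8.60 = $627.80
Check: goods available $7,755.50 = COGS $7,127.70 + ending $627.80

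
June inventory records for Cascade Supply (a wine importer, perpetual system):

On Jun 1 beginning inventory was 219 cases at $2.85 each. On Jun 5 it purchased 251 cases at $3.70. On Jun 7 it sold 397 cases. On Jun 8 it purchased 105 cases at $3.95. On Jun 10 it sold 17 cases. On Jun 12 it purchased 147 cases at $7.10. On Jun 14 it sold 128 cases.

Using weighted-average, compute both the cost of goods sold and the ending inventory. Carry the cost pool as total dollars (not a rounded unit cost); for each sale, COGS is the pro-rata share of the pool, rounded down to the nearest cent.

COGS = $2,054.61; ending inventory = $956.69

After Jun 1: 219 on hand, pool $624.15 (≈ $2.8500 each)
After Jun 5: 470 on hand, pool $1,552.85 (≈ $3.3039 each)
Jun 7, sell 397: 397/470 × $1,552.85 → $1,311.66
After Jun 8: 178 on hand, pool $655.94 (≈ $3.6851 each)
Jun 10, sell 17: 17/178 × $655.94 → $62.64
After Jun 12: 308 on hand, pool $1,637.00 (≈ $5.3149 each)
Jun 14, sell 128: 128/308 × $1,637.00 → $680.31
Total COGS = $1,311.66 + $62.64 + $680.31 = $2,054.61
Ending inventory (cost pool remaining) = $956.69
Check: goods available $3,011.30 = COGS $2,054.61 + ending $956.69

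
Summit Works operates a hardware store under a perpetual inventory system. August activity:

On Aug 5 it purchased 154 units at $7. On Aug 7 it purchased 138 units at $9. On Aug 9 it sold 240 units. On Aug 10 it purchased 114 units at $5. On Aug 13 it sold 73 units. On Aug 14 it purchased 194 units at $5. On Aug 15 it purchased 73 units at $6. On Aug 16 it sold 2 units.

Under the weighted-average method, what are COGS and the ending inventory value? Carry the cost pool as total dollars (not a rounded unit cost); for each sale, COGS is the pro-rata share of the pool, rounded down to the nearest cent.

COGS = $2,350.07; ending inventory = $1,947.93

After Aug 5: 154 on hand, pool $1,078.00 (≈ $7.0000 each)
After Aug 7: 292 on hand, pool $2,320.00 (≈ $7.9452 each)
Aug 9, sell 240: 240/292 × $2,320.00 → $1,906.84
After Aug 10: 166 on hand, pool $983.16 (≈ $5.9227 each)
Aug 13, sell 73: 73/166 × $983.16 → $432.35
After Aug 14: 287 on hand, pool $1,520.81 (≈ $5.2990 each)
After Aug 15: 360 on hand, pool $1,958.81 (≈ $5.4411 each)
Aug 16, sell 2: 2/360 × $1,958.81 → $10.88
Total COGS = $1,906.84 + $432.35 + $10.88 = $2,350.07
Ending inventory (cost pool remaining) = $1,947.93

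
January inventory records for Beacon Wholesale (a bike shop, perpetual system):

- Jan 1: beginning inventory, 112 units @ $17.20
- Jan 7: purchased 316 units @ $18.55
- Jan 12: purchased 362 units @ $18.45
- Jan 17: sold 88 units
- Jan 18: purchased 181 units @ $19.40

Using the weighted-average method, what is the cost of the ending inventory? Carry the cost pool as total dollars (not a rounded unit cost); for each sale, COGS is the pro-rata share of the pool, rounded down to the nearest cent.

After Jan 1: 112 on hand, pool $1,926.40 (≈ $17.2000 each)
After Jan 7: 428 on hand, pool $7,788.20 (≈ $18.1967 each)
After Jan 12: 790 on hand, pool $14,467.10 (≈ $18.3128 each)
Jan 17, sell 88: 88/790 × $14,467.10 → $1,611.52
After Jan 18: 883 on hand, pool $16,366.98 (≈ $18.5357 each)
Ending inventory (cost pool remaining) = $16,366.98

Ending inventory = $16,366.98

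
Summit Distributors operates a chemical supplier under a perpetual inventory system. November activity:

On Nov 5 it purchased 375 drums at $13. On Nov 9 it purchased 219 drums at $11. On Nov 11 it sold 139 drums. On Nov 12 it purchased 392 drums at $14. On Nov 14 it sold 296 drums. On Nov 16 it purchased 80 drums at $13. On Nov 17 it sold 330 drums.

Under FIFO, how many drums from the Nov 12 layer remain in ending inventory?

221

Nov 11, 139 sold [FIFO — oldest first]: 139 @ $13 = $1,807
Nov 14, 296 sold [FIFO — oldest first]: 236 @ $13 + 60 @ $11 = $3,728
Nov 17, 330 sold [FIFO — oldest first]: 159 @ $11 + 171 @ $14 = $4,143
Total COGS = $1,807 + $3,728 + $4,143 = $9,678
Ending inventory: 221 @ $14 + 80 @ $13 = $4,134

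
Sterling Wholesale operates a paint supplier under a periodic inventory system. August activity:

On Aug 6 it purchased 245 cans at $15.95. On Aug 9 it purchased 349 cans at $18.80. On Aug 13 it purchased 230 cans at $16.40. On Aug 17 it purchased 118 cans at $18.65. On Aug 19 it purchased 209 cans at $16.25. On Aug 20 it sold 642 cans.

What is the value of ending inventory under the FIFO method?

Ending inventory = $8,581.75

Aug 20, 642 sold [FIFO — oldest first]: 245 @ $15.95 + 349 @ $18.80 + 48 @ $16.40 = $11,256.15
Ending inventory: 182 @ $16.40 + 118 @ $18.65 + 209 @ $16.25 = $8,581.75
Check: goods available $19,837.90 = COGS $11,256.15 + ending $8,581.75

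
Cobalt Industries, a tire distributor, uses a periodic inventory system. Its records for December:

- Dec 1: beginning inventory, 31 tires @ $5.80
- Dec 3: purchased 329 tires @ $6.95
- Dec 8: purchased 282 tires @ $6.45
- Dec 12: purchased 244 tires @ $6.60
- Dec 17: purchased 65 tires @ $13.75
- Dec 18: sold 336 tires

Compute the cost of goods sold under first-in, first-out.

Dec 18, 336 sold [FIFO — oldest first]: 31 @ $5.80 + 305 @ $6.95 = $2,299.55
Ending inventory: 24 @ $6.95 + 282 @ $6.45 + 244 @ $6.60 + 65 @ $13.75 = $4,489.85

COGS = $2,299.55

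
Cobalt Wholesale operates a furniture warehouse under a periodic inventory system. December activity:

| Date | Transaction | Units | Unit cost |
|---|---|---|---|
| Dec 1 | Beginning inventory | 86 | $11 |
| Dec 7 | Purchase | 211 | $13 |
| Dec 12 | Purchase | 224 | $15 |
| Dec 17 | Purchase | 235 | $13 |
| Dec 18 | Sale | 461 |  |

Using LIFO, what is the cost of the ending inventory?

Dec 18, 461 sold [LIFO — newest first]: 235 @ $13 + 224 @ $15 + 2 @ $13 = $6,441
Ending inventory: 86 @ $11 + 209 @ $13 = $3,663

Ending inventory = $3,663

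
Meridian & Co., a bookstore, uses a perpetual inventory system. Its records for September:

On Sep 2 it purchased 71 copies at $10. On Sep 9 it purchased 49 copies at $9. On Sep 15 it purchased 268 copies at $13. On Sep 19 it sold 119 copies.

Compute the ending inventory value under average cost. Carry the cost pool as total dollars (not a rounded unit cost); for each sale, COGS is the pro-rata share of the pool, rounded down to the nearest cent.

After Sep 2: 71 on hand, pool $710.00 (≈ $10.0000 each)
After Sep 9: 120 on hand, pool $1,151.00 (≈ $9.5917 each)
After Sep 15: 388 on hand, pool $4,635.00 (≈ $11.9459 each)
Sep 19, sell 119: 119/388 × $4,635.00 → $1,421.55
Ending inventory (cost pool remaining) = $3,213.45

Ending inventory = $3,213.45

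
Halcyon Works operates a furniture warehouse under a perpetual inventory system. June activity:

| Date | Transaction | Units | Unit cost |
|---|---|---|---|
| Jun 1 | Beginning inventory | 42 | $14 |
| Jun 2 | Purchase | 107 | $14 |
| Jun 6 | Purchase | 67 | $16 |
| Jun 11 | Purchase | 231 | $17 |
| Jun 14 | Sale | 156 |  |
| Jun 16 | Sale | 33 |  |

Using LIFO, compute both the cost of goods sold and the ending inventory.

Jun 14, 156 sold [LIFO — newest first]: 156 @ $17 = $2,652
Jun 16, 33 sold [LIFO — newest first]: 33 @ $17 = $561
Total COGS = $2,652 + $561 = $3,213
Ending inventory: 42 @ $14 + 107 @ $14 + 67 @ $16 + 42 @ $17 = $3,872
Check: goods available $7,085 = COGS $3,213 + ending $3,872

COGS = $3,213; ending inventory = $3,872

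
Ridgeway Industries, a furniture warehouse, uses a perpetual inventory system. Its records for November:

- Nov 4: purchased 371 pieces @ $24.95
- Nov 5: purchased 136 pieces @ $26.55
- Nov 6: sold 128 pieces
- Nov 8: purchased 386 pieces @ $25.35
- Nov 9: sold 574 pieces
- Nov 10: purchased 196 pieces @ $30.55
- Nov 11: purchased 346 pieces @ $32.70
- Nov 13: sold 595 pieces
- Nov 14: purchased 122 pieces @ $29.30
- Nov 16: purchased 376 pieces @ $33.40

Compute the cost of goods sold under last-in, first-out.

Nov 6, 128 sold [LIFO — newest first]: 128 @ $26.55 = $3,398.40
Nov 9, 574 sold [LIFO — newest first]: 386 @ $25.35 + 8 @ $26.55 + 180 @ $24.95 = $14,488.50
Nov 13, 595 sold [LIFO — newest first]: 346 @ $32.70 + 196 @ $30.55 + 53 @ $24.95 = $18,624.35
Total COGS = $3,398.40 + $14,488.50 + $18,624.35 = $36,511.25
Ending inventory: 138 @ $24.95 + 122 @ $29.30 + 376 @ $33.40 = $19,576.10

COGS = $36,511.25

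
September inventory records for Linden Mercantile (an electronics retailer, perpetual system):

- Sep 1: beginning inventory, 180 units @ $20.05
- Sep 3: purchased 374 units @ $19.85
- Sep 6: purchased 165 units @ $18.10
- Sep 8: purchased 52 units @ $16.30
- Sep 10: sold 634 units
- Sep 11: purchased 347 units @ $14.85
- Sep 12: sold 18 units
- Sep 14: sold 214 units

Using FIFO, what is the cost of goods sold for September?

COGS = $16,277.75

Sep 10, 634 sold [FIFO — oldest first]: 180 @ $20.05 + 374 @ $19.85 + 80 @ $18.10 = $12,480.90
Sep 12, 18 sold [FIFO — oldest first]: 18 @ $18.10 = $325.80
Sep 14, 214 sold [FIFO — oldest first]: 67 @ $18.10 + 52 @ $16.30 + 95 @ $14.85 = $3,471.05
Total COGS = $12,480.90 + $325.80 + $3,471.05 = $16,277.75
Ending inventory: 252 @ $14.85 = $3,742.20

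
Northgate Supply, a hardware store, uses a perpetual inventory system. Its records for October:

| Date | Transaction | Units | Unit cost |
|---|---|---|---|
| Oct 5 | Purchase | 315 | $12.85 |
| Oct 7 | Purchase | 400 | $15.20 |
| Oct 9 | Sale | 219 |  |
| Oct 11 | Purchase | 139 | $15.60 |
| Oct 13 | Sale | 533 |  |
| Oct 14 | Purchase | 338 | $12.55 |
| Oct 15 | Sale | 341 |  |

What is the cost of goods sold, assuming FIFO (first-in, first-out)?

Oct 9, 219 sold [FIFO — oldest first]: 219 @ $12.85 = $2,814.15
Oct 13, 533 sold [FIFO — oldest first]: 96 @ $12.85 + 400 @ $15.20 + 37 @ $15.60 = $7,890.80
Oct 15, 341 sold [FIFO — oldest first]: 102 @ $15.60 + 239 @ $12.55 = $4,590.65
Total COGS = $2,814.15 + $7,890.80 + $4,590.65 = $15,295.60
Ending inventory: 99 @ $12.55 = $1,242.45

COGS = $15,295.60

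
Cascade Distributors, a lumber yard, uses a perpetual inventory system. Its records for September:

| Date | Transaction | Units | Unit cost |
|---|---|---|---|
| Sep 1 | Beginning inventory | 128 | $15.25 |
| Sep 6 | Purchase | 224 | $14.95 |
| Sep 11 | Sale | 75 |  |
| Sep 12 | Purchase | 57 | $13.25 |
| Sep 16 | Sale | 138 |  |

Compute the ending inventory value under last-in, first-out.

Ending inventory = $2,968.60

Sep 11, 75 sold [LIFO — newest first]: 75 @ $14.95 = $1,121.25
Sep 16, 138 sold [LIFO — newest first]: 57 @ $13.25 + 81 @ $14.95 = $1,966.20
Total COGS = $1,121.25 + $1,966.20 = $3,087.45
Ending inventory: 128 @ $15.25 + 68 @ $14.95 = $2,968.60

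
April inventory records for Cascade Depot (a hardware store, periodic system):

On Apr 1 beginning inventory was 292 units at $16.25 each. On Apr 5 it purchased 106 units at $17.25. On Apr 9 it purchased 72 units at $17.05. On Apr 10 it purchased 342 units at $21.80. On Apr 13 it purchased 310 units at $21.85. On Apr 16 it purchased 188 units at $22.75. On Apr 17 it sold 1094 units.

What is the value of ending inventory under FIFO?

Apr 17, 1094 sold [FIFO — oldest first]: 292 @ $16.25 + 106 @ $17.25 + 72 @ $17.05 + 342 @ $21.80 + 282 @ $21.85 = $21,418.40
Ending inventory: 28 @ $21.85 + 188 @ $22.75 = $4,888.80

Ending inventory = $4,888.80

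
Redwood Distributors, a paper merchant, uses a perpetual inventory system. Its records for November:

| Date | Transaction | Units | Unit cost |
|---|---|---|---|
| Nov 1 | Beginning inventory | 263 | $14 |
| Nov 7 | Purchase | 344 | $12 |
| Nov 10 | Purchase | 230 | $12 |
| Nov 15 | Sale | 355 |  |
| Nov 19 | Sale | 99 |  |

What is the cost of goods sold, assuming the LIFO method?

Nov 15, 355 sold [LIFO — newest first]: 230 @ $12 + 125 @ $12 = $4,260
Nov 19, 99 sold [LIFO — newest first]: 99 @ $12 = $1,188
Total COGS = $4,260 + $1,188 = $5,448
Ending inventory: 263 @ $14 + 120 @ $12 = $5,122

COGS = $5,448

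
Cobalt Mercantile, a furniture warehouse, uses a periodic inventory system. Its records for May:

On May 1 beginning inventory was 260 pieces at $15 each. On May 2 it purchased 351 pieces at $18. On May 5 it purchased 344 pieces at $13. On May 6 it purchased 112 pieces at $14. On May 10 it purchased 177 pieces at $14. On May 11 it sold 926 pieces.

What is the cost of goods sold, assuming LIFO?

COGS = $13,792

May 11, 926 sold [LIFO — newest first]: 177 @ $14 + 112 @ $14 + 344 @ $13 + 293 @ $18 = $13,792
Ending inventory: 260 @ $15 + 58 @ $18 = $4,944
Check: goods available $18,736 = COGS $13,792 + ending $4,944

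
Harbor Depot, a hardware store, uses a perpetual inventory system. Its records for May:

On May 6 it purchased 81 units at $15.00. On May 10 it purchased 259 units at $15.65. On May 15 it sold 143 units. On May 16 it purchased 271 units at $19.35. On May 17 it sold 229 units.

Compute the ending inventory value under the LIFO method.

May 15, 143 sold [LIFO — newest first]: 143 @ $15.65 = $2,237.95
May 17, 229 sold [LIFO — newest first]: 229 @ $19.35 = $4,431.15
Total COGS = $2,237.95 + $4,431.15 = $6,669.10
Ending inventory: 81 @ $15.00 + 116 @ $15.65 + 42 @ $19.35 = $3,843.10

Ending inventory = $3,843.10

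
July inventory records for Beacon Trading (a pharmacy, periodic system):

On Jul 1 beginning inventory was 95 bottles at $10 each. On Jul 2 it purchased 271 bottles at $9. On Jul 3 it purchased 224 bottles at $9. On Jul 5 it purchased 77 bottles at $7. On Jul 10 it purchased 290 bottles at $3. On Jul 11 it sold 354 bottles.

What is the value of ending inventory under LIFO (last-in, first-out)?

Ending inventory = $5,496

Jul 11, 354 sold [LIFO — newest first]: 290 @ $3 + 64 @ $7 = $1,318
Ending inventory: 95 @ $10 + 271 @ $9 + 224 @ $9 + 13 @ $7 = $5,496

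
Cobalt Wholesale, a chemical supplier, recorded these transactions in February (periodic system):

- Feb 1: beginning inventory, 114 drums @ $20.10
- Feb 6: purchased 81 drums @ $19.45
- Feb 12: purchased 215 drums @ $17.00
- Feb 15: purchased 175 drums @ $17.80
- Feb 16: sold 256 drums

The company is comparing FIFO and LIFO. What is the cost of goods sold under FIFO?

COGS = $4,903.85

FIFO COGS: 114 @ $20.10 + 81 @ $19.45 + 61 @ $17.00 = $4,903.85
LIFO COGS: 175 @ $17.80 + 81 @ $17.00 = $4,492.00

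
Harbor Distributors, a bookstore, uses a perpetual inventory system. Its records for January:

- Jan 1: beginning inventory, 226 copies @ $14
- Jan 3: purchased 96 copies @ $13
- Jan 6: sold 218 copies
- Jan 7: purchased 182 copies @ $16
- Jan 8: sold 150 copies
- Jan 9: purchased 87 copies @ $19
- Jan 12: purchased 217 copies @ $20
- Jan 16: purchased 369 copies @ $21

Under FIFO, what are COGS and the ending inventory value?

Jan 6, 218 sold [FIFO — oldest first]: 218 @ $14 = $3,052
Jan 8, 150 sold [FIFO — oldest first]: 8 @ $14 + 96 @ $13 + 46 @ $16 = $2,096
Total COGS = $3,052 + $2,096 = $5,148
Ending inventory: 136 @ $16 + 87 @ $19 + 217 @ $20 + 369 @ $21 = $15,918

COGS = $5,148; ending inventory = $15,918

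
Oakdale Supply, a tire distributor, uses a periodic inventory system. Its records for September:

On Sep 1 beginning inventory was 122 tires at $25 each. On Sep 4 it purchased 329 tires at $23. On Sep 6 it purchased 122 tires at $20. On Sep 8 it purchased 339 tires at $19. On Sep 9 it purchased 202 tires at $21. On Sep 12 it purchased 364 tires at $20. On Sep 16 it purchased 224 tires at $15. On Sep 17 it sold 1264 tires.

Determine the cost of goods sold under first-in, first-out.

Sep 17, 1264 sold [FIFO — oldest first]: 122 @ $25 + 329 @ $23 + 122 @ $20 + 339 @ $19 + 202 @ $21 + 150 @ $20 = $26,740
Ending inventory: 214 @ $20 + 224 @ $15 = $7,640

COGS = $26,740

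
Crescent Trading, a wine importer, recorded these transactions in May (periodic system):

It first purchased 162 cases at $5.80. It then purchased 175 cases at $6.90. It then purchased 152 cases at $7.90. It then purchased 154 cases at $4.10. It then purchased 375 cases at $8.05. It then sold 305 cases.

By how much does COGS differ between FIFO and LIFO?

FIFO COGS: 162 @ $5.80 + 143 @ $6.90 = $1,926.30
LIFO COGS: 305 @ $8.05 = $2,455.25
Difference = |$1,926.30 − $2,455.25| = $528.95

$528.95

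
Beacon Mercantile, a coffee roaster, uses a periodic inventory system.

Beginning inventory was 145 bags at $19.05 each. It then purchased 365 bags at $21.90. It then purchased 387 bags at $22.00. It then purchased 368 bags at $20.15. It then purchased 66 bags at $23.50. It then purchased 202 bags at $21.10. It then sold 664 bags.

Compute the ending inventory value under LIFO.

Sale 1 (664) [LIFO — newest first]: 202 @ $21.10 + 66 @ $23.50 + 368 @ $20.15 + 28 @ $22.00 = $13,844.40
Ending inventory: 145 @ $19.05 + 365 @ $21.90 + 359 @ $22.00 = $18,653.75

Ending inventory = $18,653.75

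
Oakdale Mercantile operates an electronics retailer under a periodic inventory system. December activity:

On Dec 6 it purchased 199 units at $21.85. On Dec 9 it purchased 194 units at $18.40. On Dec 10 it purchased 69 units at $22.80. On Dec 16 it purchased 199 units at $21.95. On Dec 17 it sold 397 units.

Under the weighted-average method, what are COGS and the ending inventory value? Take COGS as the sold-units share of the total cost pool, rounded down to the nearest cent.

COGS = $8,323.78; ending inventory = $5,535.22

Dec 17, sell 397: 397/661 × $13,859.00 → $8,323.78
Ending inventory (cost pool remaining) = $5,535.22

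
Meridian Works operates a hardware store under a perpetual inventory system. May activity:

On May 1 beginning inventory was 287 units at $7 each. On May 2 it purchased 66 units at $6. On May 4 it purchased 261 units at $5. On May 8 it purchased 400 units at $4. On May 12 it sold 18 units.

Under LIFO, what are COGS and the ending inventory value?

May 12, 18 sold [LIFO — newest first]: 18 @ $4 = $72
Ending inventory: 287 @ $7 + 66 @ $6 + 261 @ $5 + 382 @ $4 = $5,238

COGS = $72; ending inventory = $5,238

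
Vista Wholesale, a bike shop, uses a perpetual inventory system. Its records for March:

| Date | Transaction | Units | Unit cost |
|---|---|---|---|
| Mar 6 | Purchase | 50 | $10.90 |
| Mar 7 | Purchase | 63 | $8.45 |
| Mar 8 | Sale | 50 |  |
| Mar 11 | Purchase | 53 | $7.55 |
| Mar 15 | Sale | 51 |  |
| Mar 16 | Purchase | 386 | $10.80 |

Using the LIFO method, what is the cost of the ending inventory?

Mar 8, 50 sold [LIFO — newest first]: 50 @ $8.45 = $422.50
Mar 15, 51 sold [LIFO — newest first]: 51 @ $7.55 = $385.05
Total COGS = $422.50 + $385.05 = $807.55
Ending inventory: 50 @ $10.90 + 13 @ $8.45 + 2 @ $7.55 + 386 @ $10.80 = $4,838.75

Ending inventory = $4,838.75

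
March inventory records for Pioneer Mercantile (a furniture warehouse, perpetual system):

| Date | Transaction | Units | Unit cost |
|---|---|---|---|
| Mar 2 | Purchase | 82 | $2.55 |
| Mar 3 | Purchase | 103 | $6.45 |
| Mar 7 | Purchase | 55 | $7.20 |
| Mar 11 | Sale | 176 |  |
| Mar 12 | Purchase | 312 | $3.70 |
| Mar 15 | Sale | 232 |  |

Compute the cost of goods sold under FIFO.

Mar 11, 176 sold [FIFO — oldest first]: 82 @ $2.55 + 94 @ $6.45 = $815.40
Mar 15, 232 sold [FIFO — oldest first]: 9 @ $6.45 + 55 @ $7.20 + 168 @ $3.70 = $1,075.65
Total COGS = $815.40 + $1,075.65 = $1,891.05
Ending inventory: 144 @ $3.70 = $532.80

COGS = $1,891.05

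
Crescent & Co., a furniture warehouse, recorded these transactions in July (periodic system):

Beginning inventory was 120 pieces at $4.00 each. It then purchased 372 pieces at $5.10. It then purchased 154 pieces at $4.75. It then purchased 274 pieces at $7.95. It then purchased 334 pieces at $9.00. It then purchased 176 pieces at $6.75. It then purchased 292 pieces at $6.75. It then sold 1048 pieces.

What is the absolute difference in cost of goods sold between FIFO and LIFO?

FIFO COGS: 120 @ $4.00 + 372 @ $5.10 + 154 @ $4.75 + 274 @ $7.95 + 128 @ $9.00 = $6,439.00
LIFO COGS: 292 @ $6.75 + 176 @ $6.75 + 334 @ $9.00 + 246 @ $7.95 = $8,120.70
Difference = |$6,439.00 − $8,120.70| = $1,681.70

$1,681.70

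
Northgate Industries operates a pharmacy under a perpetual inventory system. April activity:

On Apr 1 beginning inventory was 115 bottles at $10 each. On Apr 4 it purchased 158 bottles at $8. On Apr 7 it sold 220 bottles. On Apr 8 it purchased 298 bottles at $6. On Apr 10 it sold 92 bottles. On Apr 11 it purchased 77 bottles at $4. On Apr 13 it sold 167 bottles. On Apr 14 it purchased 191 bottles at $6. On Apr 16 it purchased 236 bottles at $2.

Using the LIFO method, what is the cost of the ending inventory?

Ending inventory = $2,844

Apr 7, 220 sold [LIFO — newest first]: 158 @ $8 + 62 @ $10 = $1,884
Apr 10, 92 sold [LIFO — newest first]: 92 @ $6 = $552
Apr 13, 167 sold [LIFO — newest first]: 77 @ $4 + 90 @ $6 = $848
Total COGS = $1,884 + $552 + $848 = $3,284
Ending inventory: 53 @ $10 + 116 @ $6 + 191 @ $6 + 236 @ $2 = $2,844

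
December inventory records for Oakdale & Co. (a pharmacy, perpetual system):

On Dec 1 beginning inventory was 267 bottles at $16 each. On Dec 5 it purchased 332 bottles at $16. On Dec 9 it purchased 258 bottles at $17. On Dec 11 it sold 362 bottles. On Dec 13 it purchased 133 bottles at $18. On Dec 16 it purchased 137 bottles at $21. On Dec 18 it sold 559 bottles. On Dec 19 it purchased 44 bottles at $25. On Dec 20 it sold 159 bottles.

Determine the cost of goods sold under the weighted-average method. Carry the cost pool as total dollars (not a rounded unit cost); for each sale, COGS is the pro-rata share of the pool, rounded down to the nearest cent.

COGS = $18,633.03

After Dec 1: 267 on hand, pool $4,272.00 (≈ $16.0000 each)
After Dec 5: 599 on hand, pool $9,584.00 (≈ $16.0000 each)
After Dec 9: 857 on hand, pool $13,970.00 (≈ $16.3011 each)
Dec 11, sell 362: 362/857 × $13,970.00 → $5,900.98
After Dec 13: 628 on hand, pool $10,463.02 (≈ $16.6609 each)
After Dec 16: 765 on hand, pool $13,340.02 (≈ $17.4379 each)
Dec 18, sell 559: 559/765 × $13,340.02 → $9,747.80
After Dec 19: 250 on hand, pool $4,692.22 (≈ $18.7689 each)
Dec 20, sell 159: 159/250 × $4,692.22 → $2,984.25
Total COGS = $5,900.98 + $9,747.80 + $2,984.25 = $18,633.03
Ending inventory (cost pool remaining) = $1,707.97
Check: goods available $20,341.00 = COGS $18,633.03 + ending $1,707.97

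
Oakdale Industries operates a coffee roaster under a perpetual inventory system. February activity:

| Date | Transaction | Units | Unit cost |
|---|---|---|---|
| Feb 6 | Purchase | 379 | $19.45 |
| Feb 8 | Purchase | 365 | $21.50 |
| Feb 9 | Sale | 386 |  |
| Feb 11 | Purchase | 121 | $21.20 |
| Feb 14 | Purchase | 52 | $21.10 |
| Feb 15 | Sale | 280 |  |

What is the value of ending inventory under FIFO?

Ending inventory = $5,339.40

Feb 9, 386 sold [FIFO — oldest first]: 379 @ $19.45 + 7 @ $21.50 = $7,522.05
Feb 15, 280 sold [FIFO — oldest first]: 280 @ $21.50 = $6,020.00
Total COGS = $7,522.05 + $6,020.00 = $13,542.05
Ending inventory: 78 @ $21.50 + 121 @ $21.20 + 52 @ $21.10 = $5,339.40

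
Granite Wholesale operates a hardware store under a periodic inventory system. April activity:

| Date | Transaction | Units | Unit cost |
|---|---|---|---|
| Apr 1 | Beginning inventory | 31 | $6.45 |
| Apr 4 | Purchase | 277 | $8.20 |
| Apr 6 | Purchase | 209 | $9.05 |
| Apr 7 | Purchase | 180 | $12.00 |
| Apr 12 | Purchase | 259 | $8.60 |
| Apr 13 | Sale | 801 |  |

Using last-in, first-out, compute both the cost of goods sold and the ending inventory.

Apr 13, 801 sold [LIFO — newest first]: 259 @ $8.60 + 180 @ $12.00 + 209 @ $9.05 + 153 @ $8.20 = $7,533.45
Ending inventory: 31 @ $6.45 + 124 @ $8.20 = $1,216.75

COGS = $7,533.45; ending inventory = $1,216.75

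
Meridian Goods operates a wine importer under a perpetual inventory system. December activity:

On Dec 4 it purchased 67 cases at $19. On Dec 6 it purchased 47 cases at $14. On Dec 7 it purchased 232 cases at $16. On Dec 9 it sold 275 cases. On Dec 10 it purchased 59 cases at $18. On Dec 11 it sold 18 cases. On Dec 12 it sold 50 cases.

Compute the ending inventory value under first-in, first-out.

Ending inventory = $1,110

Dec 9, 275 sold [FIFO — oldest first]: 67 @ $19 + 47 @ $14 + 161 @ $16 = $4,507
Dec 11, 18 sold [FIFO — oldest first]: 18 @ $16 = $288
Dec 12, 50 sold [FIFO — oldest first]: 50 @ $16 = $800
Total COGS = $4,507 + $288 + $800 = $5,595
Ending inventory: 3 @ $16 + 59 @ $18 = $1,110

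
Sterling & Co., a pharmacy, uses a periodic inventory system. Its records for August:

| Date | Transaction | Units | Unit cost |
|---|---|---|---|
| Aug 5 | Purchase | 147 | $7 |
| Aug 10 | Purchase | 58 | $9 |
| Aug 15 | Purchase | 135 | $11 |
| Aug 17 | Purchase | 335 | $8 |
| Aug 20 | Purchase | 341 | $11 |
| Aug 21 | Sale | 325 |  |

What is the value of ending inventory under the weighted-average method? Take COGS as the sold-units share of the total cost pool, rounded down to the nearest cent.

Ending inventory = $6,438.68

Aug 21, sell 325: 325/1016 × $9,467.00 → $3,028.32
Ending inventory (cost pool remaining) = $6,438.68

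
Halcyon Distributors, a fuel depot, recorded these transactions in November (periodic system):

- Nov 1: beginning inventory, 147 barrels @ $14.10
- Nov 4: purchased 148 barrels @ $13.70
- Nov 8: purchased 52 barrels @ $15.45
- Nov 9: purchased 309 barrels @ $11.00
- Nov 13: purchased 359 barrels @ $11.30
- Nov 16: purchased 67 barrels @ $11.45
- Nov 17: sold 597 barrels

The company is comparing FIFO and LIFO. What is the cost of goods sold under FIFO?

FIFO COGS: 147 @ $14.10 + 148 @ $13.70 + 52 @ $15.45 + 250 @ $11.00 = $7,653.70
LIFO COGS: 67 @ $11.45 + 359 @ $11.30 + 171 @ $11.00 = $6,704.85

COGS = $7,653.70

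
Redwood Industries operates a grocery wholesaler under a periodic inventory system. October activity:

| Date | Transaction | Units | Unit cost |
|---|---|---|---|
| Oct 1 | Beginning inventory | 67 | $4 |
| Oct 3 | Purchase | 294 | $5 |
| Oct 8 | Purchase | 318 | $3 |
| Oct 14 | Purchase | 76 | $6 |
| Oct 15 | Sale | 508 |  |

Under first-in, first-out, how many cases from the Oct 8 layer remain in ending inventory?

Oct 15, 508 sold [FIFO — oldest first]: 67 @ $4 + 294 @ $5 + 147 @ $3 = $2,179
Ending inventory: 171 @ $3 + 76 @ $6 = $969
Check: goods available $3,148 = COGS $2,179 + ending $969

171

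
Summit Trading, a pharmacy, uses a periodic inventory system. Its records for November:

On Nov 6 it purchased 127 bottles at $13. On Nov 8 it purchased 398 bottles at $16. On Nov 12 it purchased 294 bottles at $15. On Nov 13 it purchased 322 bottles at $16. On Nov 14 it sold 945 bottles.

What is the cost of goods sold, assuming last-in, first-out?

Nov 14, 945 sold [LIFO — newest first]: 322 @ $16 + 294 @ $15 + 329 @ $16 = $14,826
Ending inventory: 127 @ $13 + 69 @ $16 = $2,755
Check: goods available $17,581 = COGS $14,826 + ending $2,755

COGS = $14,826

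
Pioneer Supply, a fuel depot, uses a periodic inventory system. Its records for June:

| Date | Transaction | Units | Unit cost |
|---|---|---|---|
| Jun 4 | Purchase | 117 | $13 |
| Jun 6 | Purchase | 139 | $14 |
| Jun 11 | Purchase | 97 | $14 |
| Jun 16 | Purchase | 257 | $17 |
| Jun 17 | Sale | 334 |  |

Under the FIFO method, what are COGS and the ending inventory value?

COGS = $4,559; ending inventory = $4,635

Jun 17, 334 sold [FIFO — oldest first]: 117 @ $13 + 139 @ $14 + 78 @ $14 = $4,559
Ending inventory: 19 @ $14 + 257 @ $17 = $4,635
Check: goods available $9,194 = COGS $4,559 + ending $4,635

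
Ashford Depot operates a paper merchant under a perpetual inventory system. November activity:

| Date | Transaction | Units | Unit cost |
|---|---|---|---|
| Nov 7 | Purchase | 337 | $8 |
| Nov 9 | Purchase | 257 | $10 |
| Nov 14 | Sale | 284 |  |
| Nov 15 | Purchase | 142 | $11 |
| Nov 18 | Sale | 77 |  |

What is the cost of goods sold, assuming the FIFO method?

COGS = $2,936

Nov 14, 284 sold [FIFO — oldest first]: 284 @ $8 = $2,272
Nov 18, 77 sold [FIFO — oldest first]: 53 @ $8 + 24 @ $10 = $664
Total COGS = $2,272 + $664 = $2,936
Ending inventory: 233 @ $10 + 142 @ $11 = $3,892
Check: goods available $6,828 = COGS $2,936 + ending $3,892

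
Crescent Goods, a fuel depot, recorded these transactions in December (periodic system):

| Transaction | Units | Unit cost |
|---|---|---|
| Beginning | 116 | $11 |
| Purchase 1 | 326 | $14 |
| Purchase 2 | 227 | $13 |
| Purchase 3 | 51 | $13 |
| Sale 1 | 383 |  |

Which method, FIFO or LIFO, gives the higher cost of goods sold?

LIFO

FIFO COGS: 116 @ $11 + 267 @ $14 = $5,014
LIFO COGS: 51 @ $13 + 227 @ $13 + 105 @ $14 = $5,084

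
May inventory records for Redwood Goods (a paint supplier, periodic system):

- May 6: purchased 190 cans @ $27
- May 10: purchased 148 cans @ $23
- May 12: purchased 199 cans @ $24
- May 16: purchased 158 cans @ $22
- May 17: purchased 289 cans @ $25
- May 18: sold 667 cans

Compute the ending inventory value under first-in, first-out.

May 18, 667 sold [FIFO — oldest first]: 190 @ $27 + 148 @ $23 + 199 @ $24 + 130 @ $22 = $16,170
Ending inventory: 28 @ $22 + 289 @ $25 = $7,841

Ending inventory = $7,841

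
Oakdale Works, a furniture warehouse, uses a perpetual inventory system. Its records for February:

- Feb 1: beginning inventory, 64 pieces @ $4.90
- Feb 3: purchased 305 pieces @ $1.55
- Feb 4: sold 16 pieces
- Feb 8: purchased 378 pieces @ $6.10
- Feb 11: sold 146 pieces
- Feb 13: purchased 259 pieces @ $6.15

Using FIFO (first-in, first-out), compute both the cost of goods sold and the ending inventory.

COGS = $465.50; ending inventory = $4,219.50

Feb 4, 16 sold [FIFO — oldest first]: 16 @ $4.90 = $78.40
Feb 11, 146 sold [FIFO — oldest first]: 48 @ $4.90 + 98 @ $1.55 = $387.10
Total COGS = $78.40 + $387.10 = $465.50
Ending inventory: 207 @ $1.55 + 378 @ $6.10 + 259 @ $6.15 = $4,219.50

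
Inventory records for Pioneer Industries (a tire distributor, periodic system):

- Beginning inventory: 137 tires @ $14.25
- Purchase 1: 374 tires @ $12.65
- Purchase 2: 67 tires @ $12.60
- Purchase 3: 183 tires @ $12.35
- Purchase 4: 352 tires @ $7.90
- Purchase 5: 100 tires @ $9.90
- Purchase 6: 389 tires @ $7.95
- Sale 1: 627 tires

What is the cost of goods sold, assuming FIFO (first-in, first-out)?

Sale 1 (627) [FIFO — oldest first]: 137 @ $14.25 + 374 @ $12.65 + 67 @ $12.60 + 49 @ $12.35 = $8,132.70
Ending inventory: 134 @ $12.35 + 352 @ $7.90 + 100 @ $9.90 + 389 @ $7.95 = $8,518.25

COGS = $8,132.70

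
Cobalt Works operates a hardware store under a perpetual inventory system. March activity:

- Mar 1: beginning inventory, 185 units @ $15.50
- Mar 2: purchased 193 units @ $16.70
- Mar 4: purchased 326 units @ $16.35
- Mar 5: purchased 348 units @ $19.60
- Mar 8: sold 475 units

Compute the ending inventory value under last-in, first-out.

Ending inventory = $9,344.25

Mar 8, 475 sold [LIFO — newest first]: 348 @ $19.60 + 127 @ $16.35 = $8,897.25
Ending inventory: 185 @ $15.50 + 193 @ $16.70 + 199 @ $16.35 = $9,344.25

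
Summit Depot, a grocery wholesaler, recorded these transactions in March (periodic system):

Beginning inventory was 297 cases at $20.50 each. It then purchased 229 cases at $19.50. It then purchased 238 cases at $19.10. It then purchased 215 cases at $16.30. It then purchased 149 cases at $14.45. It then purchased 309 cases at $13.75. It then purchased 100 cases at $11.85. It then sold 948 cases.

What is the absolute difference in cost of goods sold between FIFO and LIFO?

FIFO COGS: 297 @ $20.50 + 229 @ $19.50 + 238 @ $19.10 + 184 @ $16.30 = $18,099.00
LIFO COGS: 100 @ $11.85 + 309 @ $13.75 + 149 @ $14.45 + 215 @ $16.30 + 175 @ $19.10 = $14,433.80
Difference = |$18,099.00 − $14,433.80| = $3,665.20

$3,665.20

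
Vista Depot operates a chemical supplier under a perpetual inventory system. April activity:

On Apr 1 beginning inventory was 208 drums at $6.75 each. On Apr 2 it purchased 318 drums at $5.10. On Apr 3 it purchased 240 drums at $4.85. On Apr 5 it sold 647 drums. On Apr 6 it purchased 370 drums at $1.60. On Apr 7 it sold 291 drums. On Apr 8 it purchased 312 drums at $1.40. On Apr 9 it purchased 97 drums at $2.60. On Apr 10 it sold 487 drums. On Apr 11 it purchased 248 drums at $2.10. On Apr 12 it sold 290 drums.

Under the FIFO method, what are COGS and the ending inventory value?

COGS = $5,827.80; ending inventory = $163.80

Apr 5, 647 sold [FIFO — oldest first]: 208 @ $6.75 + 318 @ $5.10 + 121 @ $4.85 = $3,612.65
Apr 7, 291 sold [FIFO — oldest first]: 119 @ $4.85 + 172 @ $1.60 = $852.35
Apr 10, 487 sold [FIFO — oldest first]: 198 @ $1.60 + 289 @ $1.40 = $721.40
Apr 12, 290 sold [FIFO — oldest first]: 23 @ $1.40 + 97 @ $2.60 + 170 @ $2.10 = $641.40
Total COGS = $3,612.65 + $852.35 + $721.40 + $641.40 = $5,827.80
Ending inventory: 78 @ $2.10 = $163.80
Check: goods available $5,991.60 = COGS $5,827.80 + ending $163.80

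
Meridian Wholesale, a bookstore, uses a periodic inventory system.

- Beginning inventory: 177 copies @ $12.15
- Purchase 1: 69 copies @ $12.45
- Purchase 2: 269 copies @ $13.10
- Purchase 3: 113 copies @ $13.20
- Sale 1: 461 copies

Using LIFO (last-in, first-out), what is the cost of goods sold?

Sale 1 (461) [LIFO — newest first]: 113 @ $13.20 + 269 @ $13.10 + 69 @ $12.45 + 10 @ $12.15 = $5,996.05
Ending inventory: 167 @ $12.15 = $2,029.05

COGS = $5,996.05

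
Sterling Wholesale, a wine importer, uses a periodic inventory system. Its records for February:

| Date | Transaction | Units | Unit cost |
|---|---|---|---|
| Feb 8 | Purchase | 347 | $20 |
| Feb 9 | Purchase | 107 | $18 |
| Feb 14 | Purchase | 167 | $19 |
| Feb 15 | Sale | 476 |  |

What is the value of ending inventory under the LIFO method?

Feb 15, 476 sold [LIFO — newest first]: 167 @ $19 + 107 @ $18 + 202 @ $20 = $9,139
Ending inventory: 145 @ $20 = $2,900
Check: goods available $12,039 = COGS $9,139 + ending $2,900

Ending inventory = $2,900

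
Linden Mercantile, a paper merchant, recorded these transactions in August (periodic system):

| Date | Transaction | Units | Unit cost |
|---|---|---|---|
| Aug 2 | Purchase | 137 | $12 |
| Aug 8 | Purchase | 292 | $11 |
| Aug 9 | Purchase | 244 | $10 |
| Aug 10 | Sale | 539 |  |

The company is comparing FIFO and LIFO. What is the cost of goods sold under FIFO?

COGS = $5,956

FIFO COGS: 137 @ $12 + 292 @ $11 + 110 @ $10 = $5,956
LIFO COGS: 244 @ $10 + 292 @ $11 + 3 @ $12 = $5,688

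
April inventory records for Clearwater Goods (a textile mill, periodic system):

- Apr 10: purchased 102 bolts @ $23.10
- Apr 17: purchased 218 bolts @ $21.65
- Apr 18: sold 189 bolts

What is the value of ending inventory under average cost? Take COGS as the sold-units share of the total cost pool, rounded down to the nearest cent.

Apr 18, sell 189: 189/320 × $7,075.90 → $4,179.20
Ending inventory (cost pool remaining) = $2,896.70
Check: goods available $7,075.90 = COGS $4,179.20 + ending $2,896.70

Ending inventory = $2,896.70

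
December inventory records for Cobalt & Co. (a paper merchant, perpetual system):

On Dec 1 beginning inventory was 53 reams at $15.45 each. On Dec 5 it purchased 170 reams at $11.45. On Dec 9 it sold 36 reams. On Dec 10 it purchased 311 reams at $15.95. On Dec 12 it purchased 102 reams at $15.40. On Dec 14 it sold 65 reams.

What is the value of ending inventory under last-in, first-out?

Ending inventory = $7,883.40

Dec 9, 36 sold [LIFO — newest first]: 36 @ $11.45 = $412.20
Dec 14, 65 sold [LIFO — newest first]: 65 @ $15.40 = $1,001.00
Total COGS = $412.20 + $1,001.00 = $1,413.20
Ending inventory: 53 @ $15.45 + 134 @ $11.45 + 311 @ $15.95 + 37 @ $15.40 = $7,883.40
Check: goods available $9,296.60 = COGS $1,413.20 + ending $7,883.40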